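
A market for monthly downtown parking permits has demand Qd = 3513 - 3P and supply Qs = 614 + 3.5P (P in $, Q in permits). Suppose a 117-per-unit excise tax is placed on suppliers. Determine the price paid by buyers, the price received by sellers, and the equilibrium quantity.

The tax drives a wedge P_b - P_s = 117. Substituting P_s = P_b - 117 into supply: Qs = 204.5 + 3.5P_b.
Set Qd = Qs: 3513 - 3P_b = 204.5 + 3.5P_b, so 3308.5 = 6.5P_b and P_b = 509.
Then P_s = 509 - 117 = 392 and Q = 3513 - 3(509) = 1986.

P_b = 509, P_s = 392, Q = 1986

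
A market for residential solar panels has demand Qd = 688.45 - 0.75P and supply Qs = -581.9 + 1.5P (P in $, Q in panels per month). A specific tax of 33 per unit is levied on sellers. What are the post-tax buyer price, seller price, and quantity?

P_b = 586.6, P_s = 553.6, Q = 248.5

With a tax of 33 on sellers, they supply based on the net price P_s = P_b - 33, so Qs = -631.4 + 1.5P_b.
Market clearing requires 688.45 - 0.75P_b = -631.4 + 1.5P_b; hence 1319.85 = 2.25P_b and P_b = 586.6.
Then P_s = 586.6 - 33 = 553.6 and Q = 688.45 - 0.75(586.6) = 248.5.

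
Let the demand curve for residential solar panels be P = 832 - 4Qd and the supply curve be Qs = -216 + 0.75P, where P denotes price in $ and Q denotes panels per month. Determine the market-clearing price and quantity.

Rewriting in direct form: Qd = 208 - 0.25P.
Equating demand and supply, 208 - 0.25P = -216 + 0.75P gives P = 424, so P* = 424.
Plugging P* into demand: Q* = 208 - 0.25(424) = 102.

P* = 424, Q* = 102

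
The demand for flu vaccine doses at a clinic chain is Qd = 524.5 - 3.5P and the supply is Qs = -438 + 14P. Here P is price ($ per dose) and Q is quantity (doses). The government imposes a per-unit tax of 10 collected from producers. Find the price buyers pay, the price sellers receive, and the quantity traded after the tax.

P_b = 63, P_s = 53, Q = 304

With a tax of 10 on producers, they supply based on the net price P_s = P_b - 10, so Qs = -578 + 14P_b.
Market clearing requires 524.5 - 3.5P_b = -578 + 14P_b; hence 1102.5 = 17.5P_b and P_b = 63.
So P_s = 53 and the quantity traded is Q = 524.5 - 3.5(63) = 304.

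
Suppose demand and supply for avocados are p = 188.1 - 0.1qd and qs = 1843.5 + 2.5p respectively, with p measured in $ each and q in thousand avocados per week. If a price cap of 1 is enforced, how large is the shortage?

Shortage = 25

In direct form, qd = 1881 - 10p.
At p = 1: qd = 1871 and qs = 1846.
Shortage = qd - qs = 1871 - 1846 = 25.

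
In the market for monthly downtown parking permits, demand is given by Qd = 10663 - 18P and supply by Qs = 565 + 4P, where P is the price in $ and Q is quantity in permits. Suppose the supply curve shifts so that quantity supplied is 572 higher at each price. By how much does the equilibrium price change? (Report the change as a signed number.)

ΔP = -26

At equilibrium Qd = Qs, so 10663 - 18P = 565 + 4P; collecting terms, 10098 = 22P and P* = 459.
From the demand curve, Q* = 10663 - 18(459) = 2401.
After the shift, supply is Qs = 1137 + 4P.
The new intersection has 9526 = 22P, i.e. P = 433, Q = 2869.
ΔP = 433 - 459 = -26.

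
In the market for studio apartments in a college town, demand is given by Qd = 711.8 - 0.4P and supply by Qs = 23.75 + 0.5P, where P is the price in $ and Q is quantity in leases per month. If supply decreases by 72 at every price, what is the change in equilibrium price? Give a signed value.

At equilibrium Qd = Qs, so 711.8 - 0.4P = 23.75 + 0.5P; collecting terms, 688.05 = 0.9P and P* = 764.5.
Substitute back: Q* = 711.8 - 0.4(764.5) = 406.
After the shift, supply is Qs = -48.25 + 0.5P.
New equilibrium: 760.05 = 0.9P, so P = 844.5 and Q = 374.
ΔP = 844.5 - 764.5 = 80.

ΔP = 80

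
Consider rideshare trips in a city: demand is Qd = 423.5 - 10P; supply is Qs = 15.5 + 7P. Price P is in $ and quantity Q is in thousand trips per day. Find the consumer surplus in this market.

Consumer surplus = 1683.6125

At equilibrium Qd = Qs, so 423.5 - 10P = 15.5 + 7P; collecting terms, 408 = 17P and P* = 24.
Substitute back: Q* = 423.5 - 10(24) = 183.5.
Demand choke price (Qd = 0): P = 423.5/10 = 42.35. Consumer surplus = ½ × (42.35 - 24) × 183.5 = 1683.6125.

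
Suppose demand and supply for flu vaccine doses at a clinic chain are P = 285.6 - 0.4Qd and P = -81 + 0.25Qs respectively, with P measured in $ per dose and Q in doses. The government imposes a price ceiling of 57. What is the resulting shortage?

Shortage = 19.5

In direct form, Qd = 714 - 2.5P and Qs = 324 + 4P.
With P fixed at 57, quantity demanded is 571.5 and quantity supplied is 552.
Shortage = Qd - Qs = 571.5 - 552 = 19.5.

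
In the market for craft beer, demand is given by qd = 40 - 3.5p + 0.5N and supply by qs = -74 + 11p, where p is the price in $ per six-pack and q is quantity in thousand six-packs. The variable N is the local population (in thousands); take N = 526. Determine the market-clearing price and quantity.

p* = 26, q* = 212

With N = 526, demand is qd = 303 - 3.5p.
The market clears where 303 - 3.5p = -74 + 11p. Rearranging, 14.5p = 377, hence p* = 26.
Then q* = 303 - 3.5(26) = 212.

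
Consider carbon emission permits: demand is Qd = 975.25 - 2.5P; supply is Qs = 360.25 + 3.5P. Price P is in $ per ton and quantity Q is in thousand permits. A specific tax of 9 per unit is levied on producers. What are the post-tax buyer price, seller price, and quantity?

P_b = 107.75, P_s = 98.75, Q = 705.875

Producers keep P_s = P_b - 9 per unit, so supply in terms of the buyer price is Qs = 328.75 + 3.5P_b.
Equate demand and the shifted supply: 975.25 - 2.5P_b = 328.75 + 3.5P_b, giving 6P_b = 646.5, so P_b = 107.75.
So P_s = 98.75 and the quantity traded is Q = 975.25 - 2.5(107.75) = 705.875.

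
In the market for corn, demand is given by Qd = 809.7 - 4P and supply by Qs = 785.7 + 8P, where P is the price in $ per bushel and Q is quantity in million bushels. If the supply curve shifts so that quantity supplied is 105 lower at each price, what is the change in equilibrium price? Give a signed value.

Set Qd = Qs: 809.7 - 4P = 785.7 + 8P, so 24 = 12P and P* = 2.
Plugging P* into demand: Q* = 809.7 - 4(2) = 801.7.
After the shift, supply is Qs = 680.7 + 8P.
Re-solving, 12P = 129 gives P = 10.75 and Q = 766.7.
ΔP = 10.75 - 2 = 8.75.

ΔP = 8.75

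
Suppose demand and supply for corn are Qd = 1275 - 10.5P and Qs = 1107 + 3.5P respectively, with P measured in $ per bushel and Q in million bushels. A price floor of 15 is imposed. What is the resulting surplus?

Surplus = 42

At P = 15: Qd = 1117.5 and Qs = 1159.5.
Surplus = Qs - Qd = 1159.5 - 1117.5 = 42.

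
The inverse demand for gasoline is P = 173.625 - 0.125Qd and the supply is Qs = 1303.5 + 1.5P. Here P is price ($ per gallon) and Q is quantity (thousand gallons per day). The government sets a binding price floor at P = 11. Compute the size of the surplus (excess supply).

Solving each curve for Q: Qd = 1389 - 8P.
Evaluating both curves at the floor price 11 gives Qd = 1301, Qs = 1320.
Surplus = Qs - Qd = 1320 - 1301 = 19.

Surplus = 19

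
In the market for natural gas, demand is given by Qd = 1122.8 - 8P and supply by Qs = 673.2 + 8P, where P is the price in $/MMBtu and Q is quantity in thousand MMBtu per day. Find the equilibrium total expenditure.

Set Qd = Qs: 1122.8 - 8P = 673.2 + 8P, so 449.6 = 16P and P* = 28.1.
Then Q* = 1122.8 - 8(28.1) = 898.
Total expenditure = P* × Q* = 28.1 × 898 = 25233.8.

Total expenditure = 25233.8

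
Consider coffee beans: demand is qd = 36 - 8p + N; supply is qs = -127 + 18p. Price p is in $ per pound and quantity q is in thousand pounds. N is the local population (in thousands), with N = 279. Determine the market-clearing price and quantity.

With N = 279, demand is qd = 315 - 8p.
Equating demand and supply, 315 - 8p = -127 + 18p gives 26p = 442, so p* = 17.
Substitute back: q* = 315 - 8(17) = 179.

p* = 17, q* = 179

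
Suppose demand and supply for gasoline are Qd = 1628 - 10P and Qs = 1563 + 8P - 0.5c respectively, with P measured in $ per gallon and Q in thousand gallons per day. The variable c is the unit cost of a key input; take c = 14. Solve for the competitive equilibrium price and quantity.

With c = 14, supply is Qs = 1556 + 8P.
Set Qd = Qs: 1628 - 10P = 1556 + 8P, so 72 = 18P and P* = 4.
Then Q* = 1628 - 10(4) = 1588.

P* = 4, Q* = 1588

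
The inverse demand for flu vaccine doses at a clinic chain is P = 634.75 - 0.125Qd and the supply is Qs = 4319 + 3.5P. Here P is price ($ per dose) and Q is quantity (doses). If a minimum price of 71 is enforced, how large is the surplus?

Inverting to quantity form: Qd = 5078 - 8P.
At P = 71: Qd = 4510 and Qs = 4567.5.
Surplus = Qs - Qd = 4567.5 - 4510 = 57.5.

Surplus = 57.5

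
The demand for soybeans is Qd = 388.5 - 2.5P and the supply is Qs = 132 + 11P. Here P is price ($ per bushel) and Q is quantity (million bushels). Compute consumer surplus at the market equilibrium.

Equating demand and supply, 388.5 - 2.5P = 132 + 11P gives 13.5P = 256.5, so P* = 19.
Then Q* = 388.5 - 2.5(19) = 341.
Demand choke price (Qd = 0): P = 388.5/2.5 = 155.4. Consumer surplus = ½ × (155.4 - 19) × 341 = 23256.2.

Consumer surplus = 23256.2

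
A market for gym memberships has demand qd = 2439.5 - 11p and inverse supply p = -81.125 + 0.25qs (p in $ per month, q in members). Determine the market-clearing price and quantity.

Solving each curve for q: qs = 324.5 + 4p.
The market clears where 2439.5 - 11p = 324.5 + 4p. Rearranging, 15p = 2115, hence p* = 141.
Plugging p* into demand: q* = 2439.5 - 11(141) = 888.5.

p* = 141, q* = 888.5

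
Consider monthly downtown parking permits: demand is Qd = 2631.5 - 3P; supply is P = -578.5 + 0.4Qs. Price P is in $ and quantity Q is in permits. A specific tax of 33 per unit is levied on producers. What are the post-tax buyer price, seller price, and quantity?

Solving each curve for Q: Qs = 1446.25 + 2.5P.
The tax drives a wedge P_b - P_s = 33. Substituting P_s = P_b - 33 into supply: Qs = 1363.75 + 2.5P_b.
Market clearing requires 2631.5 - 3P_b = 1363.75 + 2.5P_b; hence 1267.75 = 5.5P_b and P_b = 230.5.
Then P_s = 230.5 - 33 = 197.5 and Q = 2631.5 - 3(230.5) = 1940.

P_b = 230.5, P_s = 197.5, Q = 1940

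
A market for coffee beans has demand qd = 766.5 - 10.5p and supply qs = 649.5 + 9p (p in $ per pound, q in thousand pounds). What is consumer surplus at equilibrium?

Equating demand and supply, 766.5 - 10.5p = 649.5 + 9p gives 19.5p = 117, so p* = 6.
Then q* = 766.5 - 10.5(6) = 703.5.
Demand choke price (qd = 0): p = 766.5/10.5 = 73. Consumer surplus = ½ × (73 - 6) × 703.5 = 23567.25.

Consumer surplus = 23567.25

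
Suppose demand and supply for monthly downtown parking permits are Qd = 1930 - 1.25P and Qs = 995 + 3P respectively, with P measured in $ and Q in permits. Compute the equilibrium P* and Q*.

P* = 220, Q* = 1655

Set Qd = Qs: 1930 - 1.25P = 995 + 3P, so 935 = 4.25P and P* = 220.
Then Q* = 1930 - 1.25(220) = 1655.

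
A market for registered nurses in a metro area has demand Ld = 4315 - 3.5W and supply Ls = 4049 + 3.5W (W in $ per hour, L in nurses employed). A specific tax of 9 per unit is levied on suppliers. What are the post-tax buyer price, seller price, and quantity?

W_b = 42.5, W_s = 33.5, L = 4166.25

With a tax of 9 on suppliers, they supply based on the net price W_s = W_b - 9, so Ls = 4017.5 + 3.5W_b.
Market clearing requires 4315 - 3.5W_b = 4017.5 + 3.5W_b; hence 297.5 = 7W_b and W_b = 42.5.
So W_s = 33.5 and the quantity traded is L = 4315 - 3.5(42.5) = 4166.25.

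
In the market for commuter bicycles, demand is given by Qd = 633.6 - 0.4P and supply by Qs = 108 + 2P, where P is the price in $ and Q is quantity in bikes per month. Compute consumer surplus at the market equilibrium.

Consumer surplus = 372645

The market clears where 633.6 - 0.4P = 108 + 2P. Rearranging, 2.4P = 525.6, hence P* = 219.
Plugging P* into demand: Q* = 633.6 - 0.4(219) = 546.
Demand choke price (Qd = 0): P = 633.6/0.4 = 1584. Consumer surplus = ½ × (1584 - 219) × 546 = 372645.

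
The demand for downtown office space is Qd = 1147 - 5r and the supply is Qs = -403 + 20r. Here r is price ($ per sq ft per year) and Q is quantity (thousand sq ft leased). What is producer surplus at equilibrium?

Equating demand and supply, 1147 - 5r = -403 + 20r gives 25r = 1550, so r* = 62.
From the demand curve, Q* = 1147 - 5(62) = 837.
Supply choke price (Qs = 0): r = 20.15. Producer surplus = ½ × (62 - 20.15) × 837 = 17514.225.

Producer surplus = 17514.225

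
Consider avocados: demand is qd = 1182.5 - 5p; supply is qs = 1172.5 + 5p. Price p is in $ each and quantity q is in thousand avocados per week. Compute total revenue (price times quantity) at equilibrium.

Total revenue = 1177.5

The market clears where 1182.5 - 5p = 1172.5 + 5p. Rearranging, 10p = 10, hence p* = 1.
Then q* = 1182.5 - 5(1) = 1177.5.
Total revenue = p* × q* = 1 × 1177.5 = 1177.5.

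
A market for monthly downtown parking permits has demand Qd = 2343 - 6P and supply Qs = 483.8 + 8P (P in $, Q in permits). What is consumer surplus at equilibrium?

Equating demand and supply, 2343 - 6P = 483.8 + 8P gives 14P = 1859.2, so P* = 132.8.
From the demand curve, Q* = 2343 - 6(132.8) = 1546.2.
Demand choke price (Qd = 0): P = 2343/6 = 390.5. Consumer surplus = ½ × (390.5 - 132.8) × 1546.2 = 199227.87.

Consumer surplus = 199227.87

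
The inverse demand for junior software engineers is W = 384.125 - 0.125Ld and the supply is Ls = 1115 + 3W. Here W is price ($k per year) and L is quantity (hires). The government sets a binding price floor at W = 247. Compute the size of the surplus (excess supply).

Surplus = 759

In direct form, Ld = 3073 - 8W.
With W fixed at 247, quantity demanded is 1097 and quantity supplied is 1856.
Surplus = Ls - Ld = 1856 - 1097 = 759.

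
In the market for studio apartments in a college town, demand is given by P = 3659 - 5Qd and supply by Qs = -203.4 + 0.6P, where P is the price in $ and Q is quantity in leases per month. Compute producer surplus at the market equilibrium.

Producer surplus = 206670

Solving each curve for Q: Qd = 731.8 - 0.2P.
Equating demand and supply, 731.8 - 0.2P = -203.4 + 0.6P gives 0.8P = 935.2, so P* = 1169.
Plugging P* into demand: Q* = 731.8 - 0.2(1169) = 498.
Supply choke price (Qs = 0): P = 339. Producer surplus = ½ × (1169 - 339) × 498 = 206670.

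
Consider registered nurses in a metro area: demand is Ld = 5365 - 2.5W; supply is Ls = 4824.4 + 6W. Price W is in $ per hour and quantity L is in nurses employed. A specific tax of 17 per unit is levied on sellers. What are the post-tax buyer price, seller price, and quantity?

W_b = 75.6, W_s = 58.6, L = 5176

With a tax of 17 on sellers, they supply based on the net price W_s = W_b - 17, so Ls = 4722.4 + 6W_b.
Equate demand and the shifted supply: 5365 - 2.5W_b = 4722.4 + 6W_b, giving 8.5W_b = 642.6, so W_b = 75.6.
So W_s = 58.6 and the quantity traded is L = 5365 - 2.5(75.6) = 5176.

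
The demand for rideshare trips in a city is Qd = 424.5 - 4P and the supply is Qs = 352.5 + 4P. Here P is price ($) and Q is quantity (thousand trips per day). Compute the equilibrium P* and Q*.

At equilibrium Qd = Qs, so 424.5 - 4P = 352.5 + 4P; collecting terms, 72 = 8P and P* = 9.
Substitute back: Q* = 424.5 - 4(9) = 388.5.

P* = 9, Q* = 388.5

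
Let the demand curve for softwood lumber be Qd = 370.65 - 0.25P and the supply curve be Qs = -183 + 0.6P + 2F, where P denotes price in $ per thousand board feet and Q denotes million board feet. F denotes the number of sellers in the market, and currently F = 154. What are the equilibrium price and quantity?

P* = 289, Q* = 298.4

With F = 154, supply is Qs = 125 + 0.6P.
Set Qd = Qs: 370.65 - 0.25P = 125 + 0.6P, so 245.65 = 0.85P and P* = 289.
Substitute back: Q* = 370.65 - 0.25(289) = 298.4.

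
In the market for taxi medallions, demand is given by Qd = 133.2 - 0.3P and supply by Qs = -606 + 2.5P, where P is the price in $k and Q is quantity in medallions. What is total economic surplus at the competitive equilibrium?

At equilibrium Qd = Qs, so 133.2 - 0.3P = -606 + 2.5P; collecting terms, 739.2 = 2.8P and P* = 264.
From the demand curve, Q* = 133.2 - 0.3(264) = 54.
Demand choke price = 444; supply choke price = 242.4. CS = ½(444 - 264)(54) = 4860; PS = ½(264 - 242.4)(54) = 583.2. Total surplus = 5443.2.

Total surplus = 5443.2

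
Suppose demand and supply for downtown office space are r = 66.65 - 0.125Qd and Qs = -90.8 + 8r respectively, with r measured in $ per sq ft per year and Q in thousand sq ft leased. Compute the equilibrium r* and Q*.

r* = 39, Q* = 221.2

Rewriting in direct form: Qd = 533.2 - 8r.
At equilibrium Qd = Qs, so 533.2 - 8r = -90.8 + 8r; collecting terms, 624 = 16r and r* = 39.
Then Q* = 533.2 - 8(39) = 221.2.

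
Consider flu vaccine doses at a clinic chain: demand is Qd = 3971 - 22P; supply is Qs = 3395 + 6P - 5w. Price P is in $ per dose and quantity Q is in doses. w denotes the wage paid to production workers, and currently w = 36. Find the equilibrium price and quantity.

With w = 36, supply is Qs = 3215 + 6P.
Equating demand and supply, 3971 - 22P = 3215 + 6P gives 28P = 756, so P* = 27.
Then Q* = 3971 - 22(27) = 3377.

P* = 27, Q* = 3377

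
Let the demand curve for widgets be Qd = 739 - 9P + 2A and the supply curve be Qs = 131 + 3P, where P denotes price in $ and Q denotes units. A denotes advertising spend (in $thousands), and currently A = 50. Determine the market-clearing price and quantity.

With A = 50, demand is Qd = 839 - 9P.
Set Qd = Qs: 839 - 9P = 131 + 3P, so 708 = 12P and P* = 59.
From the demand curve, Q* = 839 - 9(59) = 308.

P* = 59, Q* = 308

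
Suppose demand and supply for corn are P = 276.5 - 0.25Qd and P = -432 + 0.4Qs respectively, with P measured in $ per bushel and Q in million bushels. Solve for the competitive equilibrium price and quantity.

P* = 4, Q* = 1090

Solving each curve for Q: Qd = 1106 - 4P and Qs = 1080 + 2.5P.
Equating demand and supply, 1106 - 4P = 1080 + 2.5P gives 6.5P = 26, so P* = 4.
Then Q* = 1106 - 4(4) = 1090.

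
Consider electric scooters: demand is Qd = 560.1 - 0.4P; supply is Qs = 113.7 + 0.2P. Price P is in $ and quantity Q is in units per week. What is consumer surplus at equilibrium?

Consumer surplus = 86132.8125

Equating demand and supply, 560.1 - 0.4P = 113.7 + 0.2P gives 0.6P = 446.4, so P* = 744.
From the demand curve, Q* = 560.1 - 0.4(744) = 262.5.
Demand choke price (Qd = 0): P = 560.1/0.4 = 1400.25. Consumer surplus = ½ × (1400.25 - 744) × 262.5 = 86132.8125.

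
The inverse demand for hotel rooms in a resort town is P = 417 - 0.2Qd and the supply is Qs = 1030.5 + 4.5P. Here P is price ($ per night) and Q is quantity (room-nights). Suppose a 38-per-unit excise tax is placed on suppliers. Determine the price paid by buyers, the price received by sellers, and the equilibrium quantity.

P_b = 129, P_s = 91, Q = 1440

Rewriting in direct form: Qd = 2085 - 5P.
The tax drives a wedge P_b - P_s = 38. Substituting P_s = P_b - 38 into supply: Qs = 859.5 + 4.5P_b.
Set Qd = Qs: 2085 - 5P_b = 859.5 + 4.5P_b, so 1225.5 = 9.5P_b and P_b = 129.
Then P_s = 129 - 38 = 91 and Q = 2085 - 5(129) = 1440.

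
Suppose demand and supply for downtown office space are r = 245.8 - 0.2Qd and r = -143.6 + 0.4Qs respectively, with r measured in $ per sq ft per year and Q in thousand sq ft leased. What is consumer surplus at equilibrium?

In direct form, Qd = 1229 - 5r and Qs = 359 + 2.5r.
The market clears where 1229 - 5r = 359 + 2.5r. Rearranging, 7.5r = 870, hence r* = 116.
Substitute back: Q* = 1229 - 5(116) = 649.
Demand choke price (Qd = 0): r = 1229/5 = 245.8. Consumer surplus = ½ × (245.8 - 116) × 649 = 42120.1.

Consumer surplus = 42120.1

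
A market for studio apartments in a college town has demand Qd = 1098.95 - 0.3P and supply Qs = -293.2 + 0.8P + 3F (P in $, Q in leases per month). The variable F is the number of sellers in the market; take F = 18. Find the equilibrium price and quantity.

With F = 18, supply is Qs = -239.2 + 0.8P.
The market clears where 1098.95 - 0.3P = -239.2 + 0.8P. Rearranging, 1.1P = 1338.15, hence P* = 1216.5.
Plugging P* into demand: Q* = 1098.95 - 0.3(1216.5) = 734.

P* = 1216.5, Q* = 734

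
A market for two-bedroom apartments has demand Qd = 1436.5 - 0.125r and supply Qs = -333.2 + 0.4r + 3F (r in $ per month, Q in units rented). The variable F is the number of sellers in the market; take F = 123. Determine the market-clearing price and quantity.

r* = 2668, Q* = 1103

With F = 123, supply is Qs = 35.8 + 0.4r.
Equating demand and supply, 1436.5 - 0.125r = 35.8 + 0.4r gives 0.525r = 1400.7, so r* = 2668.
From the demand curve, Q* = 1436.5 - 0.125(2668) = 1103.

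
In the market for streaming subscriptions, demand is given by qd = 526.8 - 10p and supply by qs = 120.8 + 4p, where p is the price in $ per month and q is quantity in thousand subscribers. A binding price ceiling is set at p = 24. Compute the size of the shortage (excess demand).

With p fixed at 24, quantity demanded is 286.8 and quantity supplied is 216.8.
Shortage = qd - qs = 286.8 - 216.8 = 70.

Shortage = 70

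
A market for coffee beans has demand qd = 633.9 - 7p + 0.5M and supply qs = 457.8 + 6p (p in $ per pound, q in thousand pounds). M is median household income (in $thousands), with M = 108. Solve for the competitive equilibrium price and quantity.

p* = 17.7, q* = 564

With M = 108, demand is qd = 687.9 - 7p.
The market clears where 687.9 - 7p = 457.8 + 6p. Rearranging, 13p = 230.1, hence p* = 17.7.
From the demand curve, q* = 687.9 - 7(17.7) = 564.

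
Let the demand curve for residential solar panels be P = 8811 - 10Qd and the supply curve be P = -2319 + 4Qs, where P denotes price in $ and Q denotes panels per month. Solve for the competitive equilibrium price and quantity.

P* = 861, Q* = 795

Solving each curve for Q: Qd = 881.1 - 0.1P and Qs = 579.75 + 0.25P.
The market clears where 881.1 - 0.1P = 579.75 + 0.25P. Rearranging, 0.35P = 301.35, hence P* = 861.
From the demand curve, Q* = 881.1 - 0.1(861) = 795.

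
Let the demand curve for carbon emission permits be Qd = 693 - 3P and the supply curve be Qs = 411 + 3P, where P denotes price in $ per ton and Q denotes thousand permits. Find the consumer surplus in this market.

Consumer surplus = 50784

At equilibrium Qd = Qs, so 693 - 3P = 411 + 3P; collecting terms, 282 = 6P and P* = 47.
Plugging P* into demand: Q* = 693 - 3(47) = 552.
Demand choke price (Qd = 0): P = 693/3 = 231. Consumer surplus = ½ × (231 - 47) × 552 = 50784.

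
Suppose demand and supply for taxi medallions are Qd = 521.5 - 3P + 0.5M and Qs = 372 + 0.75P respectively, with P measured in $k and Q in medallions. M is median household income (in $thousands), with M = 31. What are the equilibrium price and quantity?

P* = 44, Q* = 405

With M = 31, demand is Qd = 537 - 3P.
Set Qd = Qs: 537 - 3P = 372 + 0.75P, so 165 = 3.75P and P* = 44.
Plugging P* into demand: Q* = 537 - 3(44) = 405.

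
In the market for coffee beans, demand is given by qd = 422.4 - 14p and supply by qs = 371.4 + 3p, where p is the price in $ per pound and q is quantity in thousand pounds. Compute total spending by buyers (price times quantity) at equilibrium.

Total spending by buyers = 1141.2

Equating demand and supply, 422.4 - 14p = 371.4 + 3p gives 17p = 51, so p* = 3.
From the demand curve, q* = 422.4 - 14(3) = 380.4.
Total spending by buyers = p* × q* = 3 × 380.4 = 1141.2.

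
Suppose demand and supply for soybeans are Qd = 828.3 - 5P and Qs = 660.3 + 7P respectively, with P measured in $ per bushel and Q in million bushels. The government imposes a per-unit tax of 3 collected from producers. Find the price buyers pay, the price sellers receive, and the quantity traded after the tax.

P_b = 15.75, P_s = 12.75, Q = 749.55

Producers keep P_s = P_b - 3 per unit, so supply in terms of the buyer price is Qs = 639.3 + 7P_b.
Equate demand and the shifted supply: 828.3 - 5P_b = 639.3 + 7P_b, giving 12P_b = 189, so P_b = 15.75.
So P_s = 12.75 and the quantity traded is Q = 828.3 - 5(15.75) = 749.55.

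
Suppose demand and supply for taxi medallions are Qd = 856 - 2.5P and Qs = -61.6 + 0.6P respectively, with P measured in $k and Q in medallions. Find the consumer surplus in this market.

Consumer surplus = 2691.2

Set Qd = Qs: 856 - 2.5P = -61.6 + 0.6P, so 917.6 = 3.1P and P* = 296.
Substitute back: Q* = 856 - 2.5(296) = 116.
Demand choke price (Qd = 0): P = 856/2.5 = 342.4. Consumer surplus = ½ × (342.4 - 296) × 116 = 2691.2.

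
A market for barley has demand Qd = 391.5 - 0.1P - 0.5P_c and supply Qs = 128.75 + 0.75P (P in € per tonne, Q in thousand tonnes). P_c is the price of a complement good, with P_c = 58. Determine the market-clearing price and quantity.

P* = 275, Q* = 335

With P_c = 58, demand is Qd = 362.5 - 0.1P.
The market clears where 362.5 - 0.1P = 128.75 + 0.75P. Rearranging, 0.85P = 233.75, hence P* = 275.
Then Q* = 362.5 - 0.1(275) = 335.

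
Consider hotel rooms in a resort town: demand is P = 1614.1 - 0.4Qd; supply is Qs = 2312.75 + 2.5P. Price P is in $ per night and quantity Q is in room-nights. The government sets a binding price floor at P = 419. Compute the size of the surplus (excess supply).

Rewriting in direct form: Qd = 4035.25 - 2.5P.
At P = 419: Qd = 2987.75 and Qs = 3360.25.
Surplus = Qs - Qd = 3360.25 - 2987.75 = 372.5.

Surplus = 372.5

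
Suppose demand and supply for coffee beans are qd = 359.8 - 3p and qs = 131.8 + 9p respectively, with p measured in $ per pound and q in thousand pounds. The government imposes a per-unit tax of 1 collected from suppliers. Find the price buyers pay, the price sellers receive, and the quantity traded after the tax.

p_b = 19.75, p_s = 18.75, q = 300.55

The tax drives a wedge p_b - p_s = 1. Substituting p_s = p_b - 1 into supply: qs = 122.8 + 9p_b.
Equate demand and the shifted supply: 359.8 - 3p_b = 122.8 + 9p_b, giving 12p_b = 237, so p_b = 19.75.
So p_s = 18.75 and the quantity traded is q = 359.8 - 3(19.75) = 300.55.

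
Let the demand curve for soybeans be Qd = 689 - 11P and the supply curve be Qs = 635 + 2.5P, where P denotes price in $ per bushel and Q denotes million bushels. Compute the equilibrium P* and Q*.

P* = 4, Q* = 645

At equilibrium Qd = Qs, so 689 - 11P = 635 + 2.5P; collecting terms, 54 = 13.5P and P* = 4.
Substitute back: Q* = 689 - 11(4) = 645.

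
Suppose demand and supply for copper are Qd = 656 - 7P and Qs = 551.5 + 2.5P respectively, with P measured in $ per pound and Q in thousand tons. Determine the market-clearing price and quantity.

P* = 11, Q* = 579

The market clears where 656 - 7P = 551.5 + 2.5P. Rearranging, 9.5P = 104.5, hence P* = 11.
Substitute back: Q* = 656 - 7(11) = 579.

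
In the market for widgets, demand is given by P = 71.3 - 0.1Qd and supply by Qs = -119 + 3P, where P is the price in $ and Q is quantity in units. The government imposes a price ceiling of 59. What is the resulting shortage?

Shortage = 65

Inverting to quantity form: Qd = 713 - 10P.
With P fixed at 59, quantity demanded is 123 and quantity supplied is 58.
Shortage = Qd - Qs = 123 - 58 = 65.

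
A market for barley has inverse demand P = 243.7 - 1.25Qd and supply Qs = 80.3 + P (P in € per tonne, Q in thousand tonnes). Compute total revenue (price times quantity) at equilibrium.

Total revenue = 9172.8

In direct form, Qd = 194.96 - 0.8P.
At equilibrium Qd = Qs, so 194.96 - 0.8P = 80.3 + P; collecting terms, 114.66 = 1.8P and P* = 63.7.
Plugging P* into demand: Q* = 194.96 - 0.8(63.7) = 144.
Total revenue = P* × Q* = 63.7 × 144 = 9172.8.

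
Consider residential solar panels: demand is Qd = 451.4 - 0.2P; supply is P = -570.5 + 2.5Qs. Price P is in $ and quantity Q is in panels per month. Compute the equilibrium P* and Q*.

Inverting to quantity form: Qs = 228.2 + 0.4P.
The market clears where 451.4 - 0.2P = 228.2 + 0.4P. Rearranging, 0.6P = 223.2, hence P* = 372.
Substitute back: Q* = 451.4 - 0.2(372) = 377.

P* = 372, Q* = 377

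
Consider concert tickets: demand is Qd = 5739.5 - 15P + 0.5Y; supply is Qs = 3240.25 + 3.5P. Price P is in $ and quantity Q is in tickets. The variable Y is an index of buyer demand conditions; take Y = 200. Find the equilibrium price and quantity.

With Y = 200, demand is Qd = 5839.5 - 15P.
Equating demand and supply, 5839.5 - 15P = 3240.25 + 3.5P gives 18.5P = 2599.25, so P* = 140.5.
Substitute back: Q* = 5839.5 - 15(140.5) = 3732.

P* = 140.5, Q* = 3732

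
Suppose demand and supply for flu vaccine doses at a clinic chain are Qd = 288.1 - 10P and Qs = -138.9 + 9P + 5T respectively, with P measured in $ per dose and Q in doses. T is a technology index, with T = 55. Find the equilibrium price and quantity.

P* = 8, Q* = 208.1

With T = 55, supply is Qs = 136.1 + 9P.
Equating demand and supply, 288.1 - 10P = 136.1 + 9P gives 19P = 152, so P* = 8.
From the demand curve, Q* = 288.1 - 10(8) = 208.1.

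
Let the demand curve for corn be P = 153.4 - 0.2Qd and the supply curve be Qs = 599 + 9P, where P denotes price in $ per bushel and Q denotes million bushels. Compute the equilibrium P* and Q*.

P* = 12, Q* = 707

In direct form, Qd = 767 - 5P.
The market clears where 767 - 5P = 599 + 9P. Rearranging, 14P = 168, hence P* = 12.
Plugging P* into demand: Q* = 767 - 5(12) = 707.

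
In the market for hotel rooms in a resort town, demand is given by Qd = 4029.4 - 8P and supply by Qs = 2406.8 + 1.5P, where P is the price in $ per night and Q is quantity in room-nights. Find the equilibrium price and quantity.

At equilibrium Qd = Qs, so 4029.4 - 8P = 2406.8 + 1.5P; collecting terms, 1622.6 = 9.5P and P* = 170.8.
Substitute back: Q* = 4029.4 - 8(170.8) = 2663.

P* = 170.8, Q* = 2663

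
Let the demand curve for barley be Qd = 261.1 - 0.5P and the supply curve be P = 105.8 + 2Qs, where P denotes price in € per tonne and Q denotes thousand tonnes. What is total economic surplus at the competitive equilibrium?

Total surplus = 21673.62

Rewriting in direct form: Qs = -52.9 + 0.5P.
Set Qd = Qs: 261.1 - 0.5P = -52.9 + 0.5P, so 314 = P and P* = 314.
Then Q* = 261.1 - 0.5(314) = 104.1.
Demand choke price = 522.2; supply choke price = 105.8. CS = ½(522.2 - 314)(104.1) = 10836.81; PS = ½(314 - 105.8)(104.1) = 10836.81. Total surplus = 21673.62.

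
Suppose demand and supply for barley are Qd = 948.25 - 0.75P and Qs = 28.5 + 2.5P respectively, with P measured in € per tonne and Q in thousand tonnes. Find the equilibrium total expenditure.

The market clears where 948.25 - 0.75P = 28.5 + 2.5P. Rearranging, 3.25P = 919.75, hence P* = 283.
Plugging P* into demand: Q* = 948.25 - 0.75(283) = 736.
Total expenditure = P* × Q* = 283 × 736 = 208288.

Total expenditure = 208288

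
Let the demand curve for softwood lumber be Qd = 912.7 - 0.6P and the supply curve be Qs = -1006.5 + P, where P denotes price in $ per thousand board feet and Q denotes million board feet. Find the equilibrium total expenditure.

Equating demand and supply, 912.7 - 0.6P = -1006.5 + P gives 1.6P = 1919.2, so P* = 1199.5.
Then Q* = 912.7 - 0.6(1199.5) = 193.
Total expenditure = P* × Q* = 1199.5 × 193 = 231503.5.

Total expenditure = 231503.5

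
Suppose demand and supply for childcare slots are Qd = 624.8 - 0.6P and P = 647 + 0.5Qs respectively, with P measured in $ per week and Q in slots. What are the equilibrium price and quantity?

Solving each curve for Q: Qs = -1294 + 2P.
Set Qd = Qs: 624.8 - 0.6P = -1294 + 2P, so 1918.8 = 2.6P and P* = 738.
From the demand curve, Q* = 624.8 - 0.6(738) = 182.

P* = 738, Q* = 182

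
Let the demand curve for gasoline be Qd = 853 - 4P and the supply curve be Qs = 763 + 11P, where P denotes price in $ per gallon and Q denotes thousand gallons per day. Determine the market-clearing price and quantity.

The market clears where 853 - 4P = 763 + 11P. Rearranging, 15P = 90, hence P* = 6.
Then Q* = 853 - 4(6) = 829.

P* = 6, Q* = 829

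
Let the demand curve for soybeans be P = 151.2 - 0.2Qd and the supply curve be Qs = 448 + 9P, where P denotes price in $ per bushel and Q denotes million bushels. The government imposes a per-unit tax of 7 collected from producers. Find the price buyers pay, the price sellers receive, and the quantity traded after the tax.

Inverting to quantity form: Qd = 756 - 5P.
Producers keep P_s = P_b - 7 per unit, so supply in terms of the buyer price is Qs = 385 + 9P_b.
Equate demand and the shifted supply: 756 - 5P_b = 385 + 9P_b, giving 14P_b = 371, so P_b = 26.5.
Then P_s = 26.5 - 7 = 19.5 and Q = 756 - 5(26.5) = 623.5.

P_b = 26.5, P_s = 19.5, Q = 623.5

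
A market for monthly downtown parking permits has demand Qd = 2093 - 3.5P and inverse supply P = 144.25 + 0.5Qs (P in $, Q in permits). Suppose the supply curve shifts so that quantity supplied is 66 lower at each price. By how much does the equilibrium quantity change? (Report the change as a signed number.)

ΔQ = -42

Inverting to quantity form: Qs = -288.5 + 2P.
At equilibrium Qd = Qs, so 2093 - 3.5P = -288.5 + 2P; collecting terms, 2381.5 = 5.5P and P* = 433.
Plugging P* into demand: Q* = 2093 - 3.5(433) = 577.5.
After the shift, supply is Qs = -354.5 + 2P.
New equilibrium: 2447.5 = 5.5P, so P = 445 and Q = 535.5.
ΔQ = 535.5 - 577.5 = -42.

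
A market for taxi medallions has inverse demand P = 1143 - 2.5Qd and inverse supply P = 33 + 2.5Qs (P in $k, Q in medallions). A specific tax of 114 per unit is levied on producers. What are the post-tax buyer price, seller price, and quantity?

P_b = 645, P_s = 531, Q = 199.2

Rewriting in direct form: Qd = 457.2 - 0.4P and Qs = -13.2 + 0.4P.
The tax drives a wedge P_b - P_s = 114. Substituting P_s = P_b - 114 into supply: Qs = -58.8 + 0.4P_b.
Market clearing requires 457.2 - 0.4P_b = -58.8 + 0.4P_b; hence 516 = 0.8P_b and P_b = 645.
Then P_s = 645 - 114 = 531 and Q = 457.2 - 0.4(645) = 199.2.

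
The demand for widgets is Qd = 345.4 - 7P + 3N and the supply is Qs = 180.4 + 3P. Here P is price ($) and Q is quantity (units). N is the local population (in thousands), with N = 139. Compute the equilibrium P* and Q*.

P* = 58.2, Q* = 355

With N = 139, demand is Qd = 762.4 - 7P.
Equating demand and supply, 762.4 - 7P = 180.4 + 3P gives 10P = 582, so P* = 58.2.
From the demand curve, Q* = 762.4 - 7(58.2) = 355.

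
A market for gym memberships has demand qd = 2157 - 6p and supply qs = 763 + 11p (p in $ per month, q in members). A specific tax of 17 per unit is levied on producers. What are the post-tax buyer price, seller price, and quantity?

With a tax of 17 on producers, they supply based on the net price p_s = p_b - 17, so qs = 576 + 11p_b.
Set qd = qs: 2157 - 6p_b = 576 + 11p_b, so 1581 = 17p_b and p_b = 93.
Then p_s = 93 - 17 = 76 and q = 2157 - 6(93) = 1599.

p_b = 93, p_s = 76, q = 1599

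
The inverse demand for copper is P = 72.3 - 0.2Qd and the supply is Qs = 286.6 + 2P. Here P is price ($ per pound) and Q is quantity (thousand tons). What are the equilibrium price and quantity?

P* = 10.7, Q* = 308

Solving each curve for Q: Qd = 361.5 - 5P.
The market clears where 361.5 - 5P = 286.6 + 2P. Rearranging, 7P = 74.9, hence P* = 10.7.
Plugging P* into demand: Q* = 361.5 - 5(10.7) = 308.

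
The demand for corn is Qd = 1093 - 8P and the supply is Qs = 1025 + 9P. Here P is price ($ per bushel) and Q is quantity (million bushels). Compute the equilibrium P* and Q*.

Equating demand and supply, 1093 - 8P = 1025 + 9P gives 17P = 68, so P* = 4.
Then Q* = 1093 - 8(4) = 1061.

P* = 4, Q* = 1061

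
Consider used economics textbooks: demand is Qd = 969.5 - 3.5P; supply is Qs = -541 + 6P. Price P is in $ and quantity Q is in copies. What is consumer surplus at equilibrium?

Consumer surplus = 24367

Set Qd = Qs: 969.5 - 3.5P = -541 + 6P, so 1510.5 = 9.5P and P* = 159.
From the demand curve, Q* = 969.5 - 3.5(159) = 413.
Demand choke price (Qd = 0): P = 969.5/3.5 = 277. Consumer surplus = ½ × (277 - 159) × 413 = 24367.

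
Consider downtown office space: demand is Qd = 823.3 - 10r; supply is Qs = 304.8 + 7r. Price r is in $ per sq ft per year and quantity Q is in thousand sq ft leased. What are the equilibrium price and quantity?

r* = 30.5, Q* = 518.3

The market clears where 823.3 - 10r = 304.8 + 7r. Rearranging, 17r = 518.5, hence r* = 30.5.
Then Q* = 823.3 - 10(30.5) = 518.3.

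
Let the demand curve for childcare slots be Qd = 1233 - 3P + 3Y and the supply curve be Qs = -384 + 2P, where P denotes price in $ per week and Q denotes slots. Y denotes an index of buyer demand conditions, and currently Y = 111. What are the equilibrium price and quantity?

With Y = 111, demand is Qd = 1566 - 3P.
Set Qd = Qs: 1566 - 3P = -384 + 2P, so 1950 = 5P and P* = 390.
Substitute back: Q* = 1566 - 3(390) = 396.

P* = 390, Q* = 396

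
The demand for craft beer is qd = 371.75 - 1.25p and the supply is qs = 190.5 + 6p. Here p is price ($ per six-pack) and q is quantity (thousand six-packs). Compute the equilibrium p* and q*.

At equilibrium qd = qs, so 371.75 - 1.25p = 190.5 + 6p; collecting terms, 181.25 = 7.25p and p* = 25.
Substitute back: q* = 371.75 - 1.25(25) = 340.5.

p* = 25, q* = 340.5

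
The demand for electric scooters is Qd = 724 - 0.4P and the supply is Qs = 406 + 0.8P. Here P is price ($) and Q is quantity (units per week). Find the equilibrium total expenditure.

The market clears where 724 - 0.4P = 406 + 0.8P. Rearranging, 1.2P = 318, hence P* = 265.
Then Q* = 724 - 0.4(265) = 618.
Total expenditure = P* × Q* = 265 × 618 = 163770.

Total expenditure = 163770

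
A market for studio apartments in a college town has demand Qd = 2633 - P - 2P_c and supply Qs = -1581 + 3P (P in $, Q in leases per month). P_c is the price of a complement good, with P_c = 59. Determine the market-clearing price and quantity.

P* = 1024, Q* = 1491

With P_c = 59, demand is Qd = 2515 - P.
At equilibrium Qd = Qs, so 2515 - P = -1581 + 3P; collecting terms, 4096 = 4P and P* = 1024.
From the demand curve, Q* = 2515 - 1024 = 1491.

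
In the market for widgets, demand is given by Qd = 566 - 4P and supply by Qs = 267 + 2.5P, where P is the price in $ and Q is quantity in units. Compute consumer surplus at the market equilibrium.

Set Qd = Qs: 566 - 4P = 267 + 2.5P, so 299 = 6.5P and P* = 46.
From the demand curve, Q* = 566 - 4(46) = 382.
Demand choke price (Qd = 0): P = 566/4 = 141.5. Consumer surplus = ½ × (141.5 - 46) × 382 = 18240.5.

Consumer surplus = 18240.5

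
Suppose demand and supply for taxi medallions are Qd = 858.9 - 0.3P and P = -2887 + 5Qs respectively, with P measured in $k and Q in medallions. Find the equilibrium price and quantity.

Solving each curve for Q: Qs = 577.4 + 0.2P.
Equating demand and supply, 858.9 - 0.3P = 577.4 + 0.2P gives 0.5P = 281.5, so P* = 563.
Plugging P* into demand: Q* = 858.9 - 0.3(563) = 690.

P* = 563, Q* = 690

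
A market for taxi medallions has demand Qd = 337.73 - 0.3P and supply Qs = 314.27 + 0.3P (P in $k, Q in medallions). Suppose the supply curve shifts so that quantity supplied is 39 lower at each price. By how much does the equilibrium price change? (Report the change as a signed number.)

ΔP = 65

Equating demand and supply, 337.73 - 0.3P = 314.27 + 0.3P gives 0.6P = 23.46, so P* = 39.1.
From the demand curve, Q* = 337.73 - 0.3(39.1) = 326.
After the shift, supply is Qs = 275.27 + 0.3P.
New equilibrium: 62.46 = 0.6P, so P = 104.1 and Q = 306.5.
ΔP = 104.1 - 39.1 = 65.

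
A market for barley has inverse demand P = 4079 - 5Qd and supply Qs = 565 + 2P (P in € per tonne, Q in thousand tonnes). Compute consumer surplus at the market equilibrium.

Inverting to quantity form: Qd = 815.8 - 0.2P.
At equilibrium Qd = Qs, so 815.8 - 0.2P = 565 + 2P; collecting terms, 250.8 = 2.2P and P* = 114.
From the demand curve, Q* = 815.8 - 0.2(114) = 793.
Demand choke price (Qd = 0): P = 815.8/0.2 = 4079. Consumer surplus = ½ × (4079 - 114) × 793 = 1572122.5.

Consumer surplus = 1572122.5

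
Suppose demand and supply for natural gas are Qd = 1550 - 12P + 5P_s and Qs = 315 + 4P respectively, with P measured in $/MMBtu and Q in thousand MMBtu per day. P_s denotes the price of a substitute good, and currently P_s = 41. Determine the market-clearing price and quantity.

P* = 90, Q* = 675

With P_s = 41, demand is Qd = 1755 - 12P.
Set Qd = Qs: 1755 - 12P = 315 + 4P, so 1440 = 16P and P* = 90.
From the demand curve, Q* = 1755 - 12(90) = 675.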